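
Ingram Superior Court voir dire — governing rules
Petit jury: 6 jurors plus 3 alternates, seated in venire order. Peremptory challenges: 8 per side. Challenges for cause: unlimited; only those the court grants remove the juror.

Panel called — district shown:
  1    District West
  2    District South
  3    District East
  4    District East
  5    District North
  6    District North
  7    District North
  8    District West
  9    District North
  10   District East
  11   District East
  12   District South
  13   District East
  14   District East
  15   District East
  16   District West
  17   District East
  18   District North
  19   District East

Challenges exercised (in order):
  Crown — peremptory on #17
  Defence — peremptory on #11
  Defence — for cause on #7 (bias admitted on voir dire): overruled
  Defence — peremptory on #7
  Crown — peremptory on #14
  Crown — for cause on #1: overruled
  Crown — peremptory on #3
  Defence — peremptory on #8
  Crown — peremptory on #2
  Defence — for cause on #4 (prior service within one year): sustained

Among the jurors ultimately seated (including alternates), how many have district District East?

Removed: #2, #3, #4, #7, #8, #11, #14, #17.
Seated (9 incl. alternates): #1, #5, #6, #9, #10, #12, #13, #15, #16.
Of those, in District East: #10, #13, #15 → 3.

3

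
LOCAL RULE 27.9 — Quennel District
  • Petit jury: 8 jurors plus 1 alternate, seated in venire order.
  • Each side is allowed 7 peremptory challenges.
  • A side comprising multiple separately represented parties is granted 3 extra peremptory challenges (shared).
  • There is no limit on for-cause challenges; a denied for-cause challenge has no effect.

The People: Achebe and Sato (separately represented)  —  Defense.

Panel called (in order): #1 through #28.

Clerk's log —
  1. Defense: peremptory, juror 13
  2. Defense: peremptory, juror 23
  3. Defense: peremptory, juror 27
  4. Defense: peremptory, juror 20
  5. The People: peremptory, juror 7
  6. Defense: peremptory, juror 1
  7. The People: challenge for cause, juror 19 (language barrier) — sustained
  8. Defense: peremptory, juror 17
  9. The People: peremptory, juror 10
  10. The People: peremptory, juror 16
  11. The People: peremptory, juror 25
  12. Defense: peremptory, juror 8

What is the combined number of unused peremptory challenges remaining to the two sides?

6

The People allotment: 7 base + 3 multi-party = 10. Defense allotment: 7.
The People peremptories used: #7, #10, #16, #25 — 4 (the for-cause on #19 doesn't count).
Defense peremptories used: #13, #23, #27, #20, #1, #17, #8 — 7.
Remaining: (10 − 4) + (7 − 7) = 6.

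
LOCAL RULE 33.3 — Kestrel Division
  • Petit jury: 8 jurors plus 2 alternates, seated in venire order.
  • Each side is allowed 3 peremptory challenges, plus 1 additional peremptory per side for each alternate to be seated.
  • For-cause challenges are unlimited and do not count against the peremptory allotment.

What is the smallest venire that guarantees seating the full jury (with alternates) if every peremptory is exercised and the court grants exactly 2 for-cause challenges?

22

Seats to fill: 8 + 2 alternates = 10.
Peremptories: 3 + 1×2 = 5 per side × 2 sides = 10.
For-cause removals: 2.
Minimum venire: 10 + 10 + 2 = 22.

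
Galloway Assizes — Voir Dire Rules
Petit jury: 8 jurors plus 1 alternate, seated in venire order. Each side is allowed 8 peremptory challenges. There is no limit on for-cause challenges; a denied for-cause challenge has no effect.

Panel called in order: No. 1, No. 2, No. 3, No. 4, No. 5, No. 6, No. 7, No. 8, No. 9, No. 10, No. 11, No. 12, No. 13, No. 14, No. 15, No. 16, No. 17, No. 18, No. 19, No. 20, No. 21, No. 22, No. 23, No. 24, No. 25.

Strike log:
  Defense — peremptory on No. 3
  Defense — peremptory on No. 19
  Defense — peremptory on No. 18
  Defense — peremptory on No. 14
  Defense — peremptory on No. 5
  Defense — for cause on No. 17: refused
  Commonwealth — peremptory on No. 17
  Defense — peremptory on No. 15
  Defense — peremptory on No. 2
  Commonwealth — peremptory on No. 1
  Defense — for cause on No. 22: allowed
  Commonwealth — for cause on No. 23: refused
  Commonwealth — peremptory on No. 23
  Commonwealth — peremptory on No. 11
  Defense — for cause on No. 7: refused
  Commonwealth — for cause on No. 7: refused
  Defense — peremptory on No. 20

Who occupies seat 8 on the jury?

13

Removed: #1, #2, #3, #5, #11, #14, #15, #17, #18, #19, #20, #22, #23. (#7 stays — for-cause denied.)
Filling seats in venire order through position 8: #4, #6, #7, #8, #9, #10, #12, #13.
So seat 8 is #13.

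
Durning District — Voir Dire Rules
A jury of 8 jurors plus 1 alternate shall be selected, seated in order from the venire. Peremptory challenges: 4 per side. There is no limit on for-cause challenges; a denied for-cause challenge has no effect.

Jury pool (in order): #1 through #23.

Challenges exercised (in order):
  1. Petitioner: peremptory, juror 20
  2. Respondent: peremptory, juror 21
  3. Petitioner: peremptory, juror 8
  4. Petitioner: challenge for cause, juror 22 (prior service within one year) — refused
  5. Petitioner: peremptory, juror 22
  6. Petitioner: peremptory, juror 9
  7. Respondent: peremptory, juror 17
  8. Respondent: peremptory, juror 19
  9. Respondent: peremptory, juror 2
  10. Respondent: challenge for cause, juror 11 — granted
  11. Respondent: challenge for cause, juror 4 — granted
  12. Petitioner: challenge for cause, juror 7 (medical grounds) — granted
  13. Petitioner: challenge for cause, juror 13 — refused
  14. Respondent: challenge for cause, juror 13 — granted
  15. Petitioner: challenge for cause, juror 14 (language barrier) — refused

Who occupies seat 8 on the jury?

Removed: #2, #4, #7, #8, #9, #11, #13, #17, #19, #20, #21, #22. (#14 stays — for-cause denied.)
Filling seats in venire order through position 8: #1, #3, #5, #6, #10, #12, #14, #15.
So seat 8 is #15.

15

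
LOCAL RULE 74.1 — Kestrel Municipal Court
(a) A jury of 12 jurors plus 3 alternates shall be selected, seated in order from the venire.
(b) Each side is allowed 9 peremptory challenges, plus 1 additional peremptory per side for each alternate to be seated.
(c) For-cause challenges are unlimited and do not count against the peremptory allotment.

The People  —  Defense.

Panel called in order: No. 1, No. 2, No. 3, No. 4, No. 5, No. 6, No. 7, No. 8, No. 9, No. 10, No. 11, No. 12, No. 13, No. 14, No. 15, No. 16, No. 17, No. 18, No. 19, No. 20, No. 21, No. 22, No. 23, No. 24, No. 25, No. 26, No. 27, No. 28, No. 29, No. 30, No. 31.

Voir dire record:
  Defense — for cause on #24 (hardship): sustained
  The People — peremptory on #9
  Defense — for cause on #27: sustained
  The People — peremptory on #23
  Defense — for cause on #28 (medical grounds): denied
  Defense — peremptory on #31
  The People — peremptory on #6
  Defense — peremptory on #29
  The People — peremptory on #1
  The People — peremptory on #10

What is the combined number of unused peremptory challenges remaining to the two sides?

The People allotment: 9 base + 1 × 3 alternates = 12. Defense allotment: 9 base + 1 × 3 alternates = 12.
The People peremptories used: #9, #23, #6, #1, #10 — 5.
Defense peremptories used: #31, #29 — 2 (for-cause on #24, #27, #28 don't count).
Remaining: (12 − 5) + (12 − 2) = 17.

17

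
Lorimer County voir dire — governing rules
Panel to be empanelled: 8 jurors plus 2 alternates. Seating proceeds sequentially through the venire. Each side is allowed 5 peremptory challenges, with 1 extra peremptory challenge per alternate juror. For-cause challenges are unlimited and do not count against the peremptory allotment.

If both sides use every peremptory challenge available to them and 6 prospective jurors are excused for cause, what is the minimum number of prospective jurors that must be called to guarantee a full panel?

30

Seats to fill: 8 + 2 alternates = 10.
Peremptories: 5 + 1×2 = 7 per side × 2 sides = 14.
For-cause removals: 6.
Minimum venire: 10 + 14 + 6 = 30.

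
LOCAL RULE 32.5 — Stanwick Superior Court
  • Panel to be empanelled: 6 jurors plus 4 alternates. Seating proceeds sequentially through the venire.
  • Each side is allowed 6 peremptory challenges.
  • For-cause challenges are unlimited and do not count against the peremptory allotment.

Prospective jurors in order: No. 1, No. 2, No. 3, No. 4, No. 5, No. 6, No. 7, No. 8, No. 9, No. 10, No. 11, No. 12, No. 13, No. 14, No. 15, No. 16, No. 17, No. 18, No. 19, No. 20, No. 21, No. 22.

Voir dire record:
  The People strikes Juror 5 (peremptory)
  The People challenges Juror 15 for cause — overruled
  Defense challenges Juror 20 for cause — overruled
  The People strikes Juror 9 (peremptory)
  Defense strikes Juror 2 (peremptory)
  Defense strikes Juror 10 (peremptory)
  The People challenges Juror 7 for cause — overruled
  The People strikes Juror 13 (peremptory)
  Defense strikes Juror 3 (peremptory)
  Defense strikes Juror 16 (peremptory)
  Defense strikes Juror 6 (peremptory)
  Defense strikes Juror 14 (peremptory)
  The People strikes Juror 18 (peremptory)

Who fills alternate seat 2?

17

Removed: #2, #3, #5, #6, #9, #10, #13, #14, #16, #18. (#7, #15, #20 stay — for-cause denied.)
Filling seats in venire order through position 8: #1, #4, #7, #8, #11, #12, #15, #17.
So alternate 2 is #17.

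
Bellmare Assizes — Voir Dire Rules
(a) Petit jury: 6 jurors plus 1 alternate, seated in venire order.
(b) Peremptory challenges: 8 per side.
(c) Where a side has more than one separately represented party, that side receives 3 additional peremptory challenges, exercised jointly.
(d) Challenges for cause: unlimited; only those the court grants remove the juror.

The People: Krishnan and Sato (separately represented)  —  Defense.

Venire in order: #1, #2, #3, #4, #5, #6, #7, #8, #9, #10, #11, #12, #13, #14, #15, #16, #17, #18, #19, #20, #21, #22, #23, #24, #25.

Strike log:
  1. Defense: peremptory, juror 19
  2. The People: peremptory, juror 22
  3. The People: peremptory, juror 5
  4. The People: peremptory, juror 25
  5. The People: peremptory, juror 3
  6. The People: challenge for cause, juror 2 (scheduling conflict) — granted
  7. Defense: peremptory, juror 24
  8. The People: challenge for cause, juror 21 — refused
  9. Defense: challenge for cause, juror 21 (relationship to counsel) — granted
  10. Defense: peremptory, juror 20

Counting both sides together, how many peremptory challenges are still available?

The People allotment: 8 base + 3 multi-party = 11. Defense allotment: 8.
The People peremptories used: #22, #5, #25, #3 — 4 (for-cause on #2, #21 don't count).
Defense peremptories used: #19, #24, #20 — 3 (the for-cause on #21 doesn't count).
Remaining: (11 − 4) + (8 − 3) = 12.

12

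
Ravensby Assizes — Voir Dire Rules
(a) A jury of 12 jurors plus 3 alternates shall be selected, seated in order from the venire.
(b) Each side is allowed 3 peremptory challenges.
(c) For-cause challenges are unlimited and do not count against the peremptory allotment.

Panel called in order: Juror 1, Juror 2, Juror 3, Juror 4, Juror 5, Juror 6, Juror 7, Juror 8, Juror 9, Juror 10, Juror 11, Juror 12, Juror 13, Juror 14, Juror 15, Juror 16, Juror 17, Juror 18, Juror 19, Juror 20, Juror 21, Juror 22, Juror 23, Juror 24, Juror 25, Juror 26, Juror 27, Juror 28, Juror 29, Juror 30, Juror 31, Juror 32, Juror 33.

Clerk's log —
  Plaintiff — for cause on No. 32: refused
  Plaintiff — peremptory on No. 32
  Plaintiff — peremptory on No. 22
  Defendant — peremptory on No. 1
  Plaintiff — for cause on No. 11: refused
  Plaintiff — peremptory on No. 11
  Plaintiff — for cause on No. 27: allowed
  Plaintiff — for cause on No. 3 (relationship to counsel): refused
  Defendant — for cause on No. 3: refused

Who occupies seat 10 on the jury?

12

Removed: #1, #11, #22, #27, #32. (#3 stays — for-cause denied.)
Filling seats in venire order through position 10: #2, #3, #4, #5, #6, #7, #8, #9, #10, #12.
So seat 10 is #12.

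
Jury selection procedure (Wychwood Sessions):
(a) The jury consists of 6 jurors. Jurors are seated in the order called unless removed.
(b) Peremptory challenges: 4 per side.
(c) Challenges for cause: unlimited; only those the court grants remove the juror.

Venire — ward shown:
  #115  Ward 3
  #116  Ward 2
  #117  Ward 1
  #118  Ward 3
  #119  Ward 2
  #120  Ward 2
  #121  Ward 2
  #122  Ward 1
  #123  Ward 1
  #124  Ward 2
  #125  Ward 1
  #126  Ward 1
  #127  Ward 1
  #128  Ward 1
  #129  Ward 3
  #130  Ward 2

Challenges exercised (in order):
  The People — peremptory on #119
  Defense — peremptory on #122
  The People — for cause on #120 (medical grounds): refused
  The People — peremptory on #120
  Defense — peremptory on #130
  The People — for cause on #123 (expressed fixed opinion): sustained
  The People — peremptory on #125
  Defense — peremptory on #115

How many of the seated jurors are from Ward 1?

2

Removed: #115, #119, #120, #122, #123, #125, #130.
Seated jurors 1–6: #116, #117, #118, #121, #124, #126.
Of those, in Ward 1: #117, #126 → 2.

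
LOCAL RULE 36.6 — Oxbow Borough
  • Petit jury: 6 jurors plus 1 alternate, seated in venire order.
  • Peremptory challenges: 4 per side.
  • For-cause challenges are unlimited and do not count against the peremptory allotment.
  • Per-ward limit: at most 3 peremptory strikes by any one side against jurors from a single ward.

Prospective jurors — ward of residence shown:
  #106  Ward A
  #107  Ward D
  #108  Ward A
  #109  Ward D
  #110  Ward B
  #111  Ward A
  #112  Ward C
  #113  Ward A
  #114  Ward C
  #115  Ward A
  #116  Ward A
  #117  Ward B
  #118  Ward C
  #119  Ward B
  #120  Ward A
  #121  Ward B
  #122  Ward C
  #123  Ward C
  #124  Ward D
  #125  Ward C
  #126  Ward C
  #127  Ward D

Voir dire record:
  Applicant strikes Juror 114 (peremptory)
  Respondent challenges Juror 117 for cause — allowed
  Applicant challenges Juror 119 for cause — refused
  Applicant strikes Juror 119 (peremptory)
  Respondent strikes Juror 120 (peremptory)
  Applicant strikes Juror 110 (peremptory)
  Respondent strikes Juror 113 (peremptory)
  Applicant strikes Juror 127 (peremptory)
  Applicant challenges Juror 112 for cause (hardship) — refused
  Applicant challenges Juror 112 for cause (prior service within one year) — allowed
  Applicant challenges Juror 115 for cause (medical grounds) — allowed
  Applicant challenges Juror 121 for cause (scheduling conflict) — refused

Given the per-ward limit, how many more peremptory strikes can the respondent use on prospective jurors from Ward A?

1

Respondent peremptories so far: #120, #113 — 2 of 4 used, 2 left overall.
Against Ward A: #120, #113 — 2 used; per-ward cap 3 leaves 1.
Binding limit: min(2, 1) = 1.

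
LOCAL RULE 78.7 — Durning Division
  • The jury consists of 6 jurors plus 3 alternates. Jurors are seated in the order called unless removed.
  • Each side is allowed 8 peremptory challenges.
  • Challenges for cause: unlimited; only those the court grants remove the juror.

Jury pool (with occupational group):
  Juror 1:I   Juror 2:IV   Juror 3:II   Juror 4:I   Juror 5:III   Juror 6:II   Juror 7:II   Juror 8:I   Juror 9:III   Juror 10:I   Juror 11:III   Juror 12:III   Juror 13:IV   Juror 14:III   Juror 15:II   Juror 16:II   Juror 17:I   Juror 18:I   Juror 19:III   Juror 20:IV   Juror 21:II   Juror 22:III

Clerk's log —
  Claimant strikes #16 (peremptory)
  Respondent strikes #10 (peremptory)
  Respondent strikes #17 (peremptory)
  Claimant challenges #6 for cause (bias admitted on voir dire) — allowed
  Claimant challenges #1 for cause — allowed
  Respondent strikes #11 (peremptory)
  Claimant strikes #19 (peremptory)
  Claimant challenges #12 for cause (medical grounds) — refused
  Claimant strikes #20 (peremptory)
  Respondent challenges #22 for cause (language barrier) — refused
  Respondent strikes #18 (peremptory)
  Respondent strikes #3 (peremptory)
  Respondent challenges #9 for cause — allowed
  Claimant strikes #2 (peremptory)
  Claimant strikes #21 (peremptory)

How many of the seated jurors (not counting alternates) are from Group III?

2

Removed: #1, #2, #3, #6, #9, #10, #11, #16, #17, #18, #19, #20, #21.
Seated jurors 1–6: #4, #5, #7, #8, #12, #13 (alternates #14, #15, #22 not counted).
Of those, in Group III: #5, #12 → 2.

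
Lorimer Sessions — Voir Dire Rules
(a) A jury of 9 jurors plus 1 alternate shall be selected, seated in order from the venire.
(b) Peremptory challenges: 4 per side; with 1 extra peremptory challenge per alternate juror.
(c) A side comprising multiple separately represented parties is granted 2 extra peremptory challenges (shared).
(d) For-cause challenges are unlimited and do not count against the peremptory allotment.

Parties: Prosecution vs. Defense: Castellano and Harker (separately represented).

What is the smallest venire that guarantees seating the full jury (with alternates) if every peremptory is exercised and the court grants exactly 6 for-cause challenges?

Seats to fill: 9 + 1 alternates = 10.
Peremptories — Prosecution: 4 + 1×1 = 5; Defense: 4 + 1×1 + 2 = 7; total 12.
For-cause removals: 6.
Minimum venire: 10 + 12 + 6 = 28.

28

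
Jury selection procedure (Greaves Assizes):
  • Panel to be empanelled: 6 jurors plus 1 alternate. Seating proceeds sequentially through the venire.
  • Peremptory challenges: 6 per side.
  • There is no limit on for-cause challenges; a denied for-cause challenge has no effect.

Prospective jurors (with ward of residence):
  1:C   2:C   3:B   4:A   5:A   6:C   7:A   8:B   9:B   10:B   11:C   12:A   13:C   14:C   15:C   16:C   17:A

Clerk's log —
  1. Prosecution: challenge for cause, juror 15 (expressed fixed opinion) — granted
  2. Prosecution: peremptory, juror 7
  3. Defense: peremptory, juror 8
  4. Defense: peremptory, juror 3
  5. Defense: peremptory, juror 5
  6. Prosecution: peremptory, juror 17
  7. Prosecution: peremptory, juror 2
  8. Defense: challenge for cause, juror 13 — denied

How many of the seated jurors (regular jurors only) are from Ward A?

1

Removed: #2, #3, #5, #7, #8, #15, #17.
Seated jurors 1–6: #1, #4, #6, #9, #10, #11 (alternates #12 not counted).
Of those, in Ward A: #4 → 1.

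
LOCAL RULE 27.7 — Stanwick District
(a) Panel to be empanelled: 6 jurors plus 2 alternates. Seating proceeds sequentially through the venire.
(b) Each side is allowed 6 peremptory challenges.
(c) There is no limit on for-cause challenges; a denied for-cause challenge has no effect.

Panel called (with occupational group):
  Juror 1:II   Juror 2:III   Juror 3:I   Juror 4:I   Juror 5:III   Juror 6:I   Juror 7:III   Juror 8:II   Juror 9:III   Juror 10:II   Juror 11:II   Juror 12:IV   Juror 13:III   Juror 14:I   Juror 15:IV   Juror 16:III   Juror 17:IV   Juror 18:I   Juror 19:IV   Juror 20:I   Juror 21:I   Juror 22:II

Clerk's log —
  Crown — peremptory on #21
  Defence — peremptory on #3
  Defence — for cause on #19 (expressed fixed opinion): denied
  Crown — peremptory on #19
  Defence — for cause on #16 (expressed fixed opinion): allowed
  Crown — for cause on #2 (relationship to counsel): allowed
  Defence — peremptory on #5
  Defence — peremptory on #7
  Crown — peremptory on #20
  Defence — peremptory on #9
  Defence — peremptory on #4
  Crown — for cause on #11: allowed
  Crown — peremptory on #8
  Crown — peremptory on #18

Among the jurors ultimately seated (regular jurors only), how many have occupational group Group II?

2

Removed: #2, #3, #4, #5, #7, #8, #9, #11, #16, #18, #19, #20, #21.
Seated jurors 1–6: #1, #6, #10, #12, #13, #14 (alternates #15, #17 not counted).
Of those, in Group II: #1, #10 → 2.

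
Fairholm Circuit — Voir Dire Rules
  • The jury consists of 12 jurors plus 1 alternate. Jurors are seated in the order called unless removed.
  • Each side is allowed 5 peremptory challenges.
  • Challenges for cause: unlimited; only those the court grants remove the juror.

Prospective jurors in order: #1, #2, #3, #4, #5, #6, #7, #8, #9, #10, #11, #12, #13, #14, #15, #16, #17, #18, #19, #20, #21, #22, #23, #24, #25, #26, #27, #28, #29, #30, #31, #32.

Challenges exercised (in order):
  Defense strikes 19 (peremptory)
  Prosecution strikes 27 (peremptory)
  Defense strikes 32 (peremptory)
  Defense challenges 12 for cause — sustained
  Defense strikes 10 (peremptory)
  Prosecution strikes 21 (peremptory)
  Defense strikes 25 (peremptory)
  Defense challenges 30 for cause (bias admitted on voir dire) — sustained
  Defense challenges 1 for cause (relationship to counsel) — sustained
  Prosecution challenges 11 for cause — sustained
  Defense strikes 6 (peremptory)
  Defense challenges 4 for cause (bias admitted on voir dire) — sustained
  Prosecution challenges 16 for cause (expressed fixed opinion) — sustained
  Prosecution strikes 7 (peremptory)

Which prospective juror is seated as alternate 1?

23

Removed: #1, #4, #6, #7, #10, #11, #12, #16, #19, #21, #25, #27, #30, #32.
Seating in order: seats 1–12 → #2, #3, #5, #8, #9, #13, #14, #15, #17, #18, #20, #22; alternates → #23.
So alternate 1 is #23.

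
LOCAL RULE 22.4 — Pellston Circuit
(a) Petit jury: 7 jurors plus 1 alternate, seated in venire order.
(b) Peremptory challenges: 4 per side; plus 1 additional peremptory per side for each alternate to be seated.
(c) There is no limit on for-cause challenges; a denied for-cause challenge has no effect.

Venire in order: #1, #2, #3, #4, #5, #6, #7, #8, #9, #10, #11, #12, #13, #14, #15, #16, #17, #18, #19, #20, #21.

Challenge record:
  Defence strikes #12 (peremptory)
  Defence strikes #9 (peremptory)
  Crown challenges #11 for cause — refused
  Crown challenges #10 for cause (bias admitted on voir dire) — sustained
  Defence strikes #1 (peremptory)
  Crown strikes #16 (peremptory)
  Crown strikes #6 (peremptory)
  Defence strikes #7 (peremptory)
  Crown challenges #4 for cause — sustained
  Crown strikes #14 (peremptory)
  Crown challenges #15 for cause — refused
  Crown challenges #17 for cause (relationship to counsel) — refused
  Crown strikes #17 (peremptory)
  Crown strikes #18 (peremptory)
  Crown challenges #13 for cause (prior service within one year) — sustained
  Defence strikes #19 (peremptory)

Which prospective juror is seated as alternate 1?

21

Removed: #1, #4, #6, #7, #9, #10, #12, #13, #14, #16, #17, #18, #19. (#11, #15 stay — for-cause denied.)
Seating in order: seats 1–7 → #2, #3, #5, #8, #11, #15, #20; alternates → #21.
So alternate 1 is #21.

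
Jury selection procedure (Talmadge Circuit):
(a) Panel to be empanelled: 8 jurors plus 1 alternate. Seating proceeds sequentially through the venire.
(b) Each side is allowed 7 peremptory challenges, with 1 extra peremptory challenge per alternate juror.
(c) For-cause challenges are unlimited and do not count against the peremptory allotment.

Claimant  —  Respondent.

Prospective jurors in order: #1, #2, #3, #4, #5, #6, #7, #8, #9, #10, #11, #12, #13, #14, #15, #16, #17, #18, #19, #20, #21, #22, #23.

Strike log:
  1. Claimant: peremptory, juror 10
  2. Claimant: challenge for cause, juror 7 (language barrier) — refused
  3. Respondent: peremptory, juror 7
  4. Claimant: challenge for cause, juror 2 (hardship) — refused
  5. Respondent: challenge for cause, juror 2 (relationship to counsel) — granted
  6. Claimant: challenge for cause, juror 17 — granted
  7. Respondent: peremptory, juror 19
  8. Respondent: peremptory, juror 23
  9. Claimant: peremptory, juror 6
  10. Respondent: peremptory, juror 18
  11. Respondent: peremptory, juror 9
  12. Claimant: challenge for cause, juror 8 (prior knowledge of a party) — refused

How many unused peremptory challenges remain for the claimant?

6

Claimant allotment: 7 base + 1 × 1 alternate = 8.
Claimant peremptories used: #10, #6 — 2 (for-cause on #7, #2, #17, #8 don't count).
Remaining: 8 − 2 = 6.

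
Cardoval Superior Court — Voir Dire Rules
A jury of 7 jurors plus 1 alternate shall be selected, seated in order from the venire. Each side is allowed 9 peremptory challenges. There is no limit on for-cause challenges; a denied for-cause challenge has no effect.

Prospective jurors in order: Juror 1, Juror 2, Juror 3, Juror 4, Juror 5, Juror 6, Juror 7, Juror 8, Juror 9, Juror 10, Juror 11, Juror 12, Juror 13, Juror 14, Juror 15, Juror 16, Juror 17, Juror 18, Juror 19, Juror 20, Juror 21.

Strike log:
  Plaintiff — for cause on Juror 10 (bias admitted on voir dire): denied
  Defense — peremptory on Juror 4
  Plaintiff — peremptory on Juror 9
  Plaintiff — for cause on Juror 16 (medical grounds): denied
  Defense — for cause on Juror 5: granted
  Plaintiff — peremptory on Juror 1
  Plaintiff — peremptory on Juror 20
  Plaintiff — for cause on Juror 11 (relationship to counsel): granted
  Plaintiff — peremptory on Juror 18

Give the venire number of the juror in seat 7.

12

Removed: #1, #4, #5, #9, #11, #18, #20. (#10, #16 stay — for-cause denied.)
Seating in order: seats 1–7 → #2, #3, #6, #7, #8, #10, #12; alternates → #13.
So seat 7 is #12.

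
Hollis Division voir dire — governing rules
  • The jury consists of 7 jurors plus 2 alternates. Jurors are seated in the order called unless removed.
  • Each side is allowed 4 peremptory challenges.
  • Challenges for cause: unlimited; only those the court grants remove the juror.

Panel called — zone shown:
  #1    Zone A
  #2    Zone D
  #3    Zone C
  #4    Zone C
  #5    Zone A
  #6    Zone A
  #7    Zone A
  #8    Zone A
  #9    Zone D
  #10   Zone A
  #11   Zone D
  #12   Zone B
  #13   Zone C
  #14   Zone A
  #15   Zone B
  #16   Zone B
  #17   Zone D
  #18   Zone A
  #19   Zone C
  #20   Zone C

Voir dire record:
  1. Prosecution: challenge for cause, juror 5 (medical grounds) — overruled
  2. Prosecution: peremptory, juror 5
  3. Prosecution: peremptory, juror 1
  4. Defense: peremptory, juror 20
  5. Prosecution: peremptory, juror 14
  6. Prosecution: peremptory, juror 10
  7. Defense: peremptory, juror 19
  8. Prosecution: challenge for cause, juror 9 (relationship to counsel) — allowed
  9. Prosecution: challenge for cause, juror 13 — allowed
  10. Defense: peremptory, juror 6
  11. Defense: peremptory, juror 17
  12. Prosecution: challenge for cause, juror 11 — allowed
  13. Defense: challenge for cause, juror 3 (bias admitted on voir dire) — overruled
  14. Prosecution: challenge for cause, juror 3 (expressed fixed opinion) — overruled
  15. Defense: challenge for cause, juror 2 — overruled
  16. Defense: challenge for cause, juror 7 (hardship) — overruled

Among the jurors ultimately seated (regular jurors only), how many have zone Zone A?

Removed: #1, #5, #6, #9, #10, #11, #13, #14, #17, #19, #20.
Seated jurors 1–7: #2, #3, #4, #7, #8, #12, #15 (alternates #16, #18 not counted).
Of those, in Zone A: #7, #8 → 2.

2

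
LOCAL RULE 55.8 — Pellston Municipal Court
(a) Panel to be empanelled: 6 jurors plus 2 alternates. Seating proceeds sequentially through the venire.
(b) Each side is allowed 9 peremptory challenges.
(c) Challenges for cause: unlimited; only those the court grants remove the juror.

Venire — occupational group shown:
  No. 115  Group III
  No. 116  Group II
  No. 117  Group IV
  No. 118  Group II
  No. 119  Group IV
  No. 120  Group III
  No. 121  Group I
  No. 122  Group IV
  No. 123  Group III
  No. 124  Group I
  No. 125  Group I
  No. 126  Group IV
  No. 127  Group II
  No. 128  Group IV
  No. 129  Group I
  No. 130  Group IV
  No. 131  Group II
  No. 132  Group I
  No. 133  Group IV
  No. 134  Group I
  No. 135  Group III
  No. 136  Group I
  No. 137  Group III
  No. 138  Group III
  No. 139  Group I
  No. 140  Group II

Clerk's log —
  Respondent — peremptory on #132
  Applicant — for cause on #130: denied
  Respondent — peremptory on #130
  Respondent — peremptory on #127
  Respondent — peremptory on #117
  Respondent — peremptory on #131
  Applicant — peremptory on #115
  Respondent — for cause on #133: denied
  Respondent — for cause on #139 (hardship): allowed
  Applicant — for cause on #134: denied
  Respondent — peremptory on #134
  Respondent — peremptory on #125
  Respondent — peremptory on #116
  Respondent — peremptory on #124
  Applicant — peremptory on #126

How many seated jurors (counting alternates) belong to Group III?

Removed: #115, #116, #117, #124, #125, #126, #127, #130, #131, #132, #134, #139.
Seated (8 incl. alternates): #118, #119, #120, #121, #122, #123, #128, #129.
Of those, in Group III: #120, #123 → 2.

2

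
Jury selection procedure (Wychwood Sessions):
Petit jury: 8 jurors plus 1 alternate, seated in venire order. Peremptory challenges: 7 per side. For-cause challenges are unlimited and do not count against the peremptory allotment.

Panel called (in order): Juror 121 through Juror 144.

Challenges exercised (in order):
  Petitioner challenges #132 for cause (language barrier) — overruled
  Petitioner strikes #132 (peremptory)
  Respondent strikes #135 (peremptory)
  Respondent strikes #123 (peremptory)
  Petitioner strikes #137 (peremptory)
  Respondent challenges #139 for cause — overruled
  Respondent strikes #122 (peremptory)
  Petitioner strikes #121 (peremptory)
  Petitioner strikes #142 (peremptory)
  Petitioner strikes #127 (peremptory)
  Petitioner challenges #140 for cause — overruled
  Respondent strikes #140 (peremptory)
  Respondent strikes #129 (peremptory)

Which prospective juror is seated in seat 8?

Removed: #121, #122, #123, #127, #129, #132, #135, #137, #140, #142. (#139 stays — for-cause denied.)
Seating in order: seats 1–8 → #124, #125, #126, #128, #130, #131, #133, #134; alternates → #136.
So seat 8 is #134.

134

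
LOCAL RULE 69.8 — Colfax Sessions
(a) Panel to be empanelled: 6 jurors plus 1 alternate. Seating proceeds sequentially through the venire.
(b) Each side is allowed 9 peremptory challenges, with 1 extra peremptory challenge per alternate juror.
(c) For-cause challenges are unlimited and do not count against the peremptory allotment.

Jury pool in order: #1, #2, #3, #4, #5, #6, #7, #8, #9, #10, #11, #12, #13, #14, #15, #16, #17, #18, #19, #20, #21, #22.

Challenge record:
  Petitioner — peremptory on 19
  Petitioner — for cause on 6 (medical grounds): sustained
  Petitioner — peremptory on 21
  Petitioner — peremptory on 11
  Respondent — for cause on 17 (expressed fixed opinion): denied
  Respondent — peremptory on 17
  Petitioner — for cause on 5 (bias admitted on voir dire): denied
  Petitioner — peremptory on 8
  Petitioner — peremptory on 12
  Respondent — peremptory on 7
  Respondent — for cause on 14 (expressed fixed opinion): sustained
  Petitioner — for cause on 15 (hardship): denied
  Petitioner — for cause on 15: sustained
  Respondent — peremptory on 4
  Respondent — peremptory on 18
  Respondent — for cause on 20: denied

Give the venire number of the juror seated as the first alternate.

13

Removed: #4, #6, #7, #8, #11, #12, #14, #15, #17, #18, #19, #21. (#5, #20 stay — for-cause denied.)
Filling seats in venire order through position 7: #1, #2, #3, #5, #9, #10, #13.
So alternate 1 is #13.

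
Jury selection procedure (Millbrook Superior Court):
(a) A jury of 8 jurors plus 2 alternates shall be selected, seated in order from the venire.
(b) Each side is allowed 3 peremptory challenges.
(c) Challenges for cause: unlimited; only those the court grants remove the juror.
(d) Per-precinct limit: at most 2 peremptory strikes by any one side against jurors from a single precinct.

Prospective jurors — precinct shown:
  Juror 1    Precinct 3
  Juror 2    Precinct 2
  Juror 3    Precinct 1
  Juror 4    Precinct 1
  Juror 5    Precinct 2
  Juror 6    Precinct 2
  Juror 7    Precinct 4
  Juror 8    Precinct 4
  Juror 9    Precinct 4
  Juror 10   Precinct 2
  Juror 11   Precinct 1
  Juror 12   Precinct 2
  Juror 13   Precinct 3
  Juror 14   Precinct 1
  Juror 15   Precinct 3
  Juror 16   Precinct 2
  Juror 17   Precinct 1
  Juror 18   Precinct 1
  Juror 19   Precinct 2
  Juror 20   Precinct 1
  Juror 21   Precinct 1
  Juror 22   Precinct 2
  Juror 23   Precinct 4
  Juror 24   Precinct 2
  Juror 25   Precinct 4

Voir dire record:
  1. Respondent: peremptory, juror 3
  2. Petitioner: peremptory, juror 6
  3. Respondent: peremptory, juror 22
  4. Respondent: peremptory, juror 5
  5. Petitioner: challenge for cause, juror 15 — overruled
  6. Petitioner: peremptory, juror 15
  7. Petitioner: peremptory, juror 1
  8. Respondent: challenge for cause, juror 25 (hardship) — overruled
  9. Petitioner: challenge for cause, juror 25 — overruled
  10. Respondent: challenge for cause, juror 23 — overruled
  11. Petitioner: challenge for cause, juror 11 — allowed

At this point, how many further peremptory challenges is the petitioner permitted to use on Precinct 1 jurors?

0

Petitioner peremptories so far: #6, #15, #1 — 3 of 3 used, 0 left overall.
Against Precinct 1: none yet — per-precinct cap 2 leaves 2.
Binding limit: min(0, 2) = 0.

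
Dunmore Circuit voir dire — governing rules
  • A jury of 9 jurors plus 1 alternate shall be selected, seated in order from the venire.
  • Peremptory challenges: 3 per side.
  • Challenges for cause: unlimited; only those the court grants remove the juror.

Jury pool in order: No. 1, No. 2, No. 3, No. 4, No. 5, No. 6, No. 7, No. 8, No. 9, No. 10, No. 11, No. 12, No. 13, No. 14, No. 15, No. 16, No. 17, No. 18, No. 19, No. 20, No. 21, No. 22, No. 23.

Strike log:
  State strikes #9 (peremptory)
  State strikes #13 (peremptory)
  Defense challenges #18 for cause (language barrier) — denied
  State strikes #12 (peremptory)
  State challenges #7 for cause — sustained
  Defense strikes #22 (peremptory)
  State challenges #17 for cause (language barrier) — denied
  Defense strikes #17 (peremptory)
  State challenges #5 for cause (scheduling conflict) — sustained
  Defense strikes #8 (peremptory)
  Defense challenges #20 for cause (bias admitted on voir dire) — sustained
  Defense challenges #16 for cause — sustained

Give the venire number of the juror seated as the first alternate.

Removed: #5, #7, #8, #9, #12, #13, #16, #17, #20, #22. (#18 stays — for-cause denied.)
Filling seats in venire order through position 10: #1, #2, #3, #4, #6, #10, #11, #14, #15, #18.
So alternate 1 is #18.

18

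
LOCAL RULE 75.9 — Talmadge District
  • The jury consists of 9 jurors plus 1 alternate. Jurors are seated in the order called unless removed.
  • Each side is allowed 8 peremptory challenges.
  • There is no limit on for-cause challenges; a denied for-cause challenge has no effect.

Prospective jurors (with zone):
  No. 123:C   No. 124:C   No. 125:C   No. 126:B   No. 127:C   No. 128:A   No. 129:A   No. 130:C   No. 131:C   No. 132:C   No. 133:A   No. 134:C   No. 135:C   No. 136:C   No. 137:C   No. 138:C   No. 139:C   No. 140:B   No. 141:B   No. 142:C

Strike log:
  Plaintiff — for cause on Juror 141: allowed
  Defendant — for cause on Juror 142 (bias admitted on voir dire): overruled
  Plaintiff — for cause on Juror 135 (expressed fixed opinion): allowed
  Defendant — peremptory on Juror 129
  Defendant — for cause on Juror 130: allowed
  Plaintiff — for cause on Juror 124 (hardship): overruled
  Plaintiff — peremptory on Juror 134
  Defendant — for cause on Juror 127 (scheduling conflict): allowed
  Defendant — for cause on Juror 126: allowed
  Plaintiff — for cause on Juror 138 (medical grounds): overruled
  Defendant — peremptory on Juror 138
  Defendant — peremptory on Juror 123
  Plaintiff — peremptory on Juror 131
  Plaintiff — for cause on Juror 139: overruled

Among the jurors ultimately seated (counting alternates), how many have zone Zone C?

Removed: #123, #126, #127, #129, #130, #131, #134, #135, #138, #141.
Seated (10 incl. alternates): #124, #125, #128, #132, #133, #136, #137, #139, #140, #142.
Of those, in Zone C: #124, #125, #132, #136, #137, #139, #142 → 7.

7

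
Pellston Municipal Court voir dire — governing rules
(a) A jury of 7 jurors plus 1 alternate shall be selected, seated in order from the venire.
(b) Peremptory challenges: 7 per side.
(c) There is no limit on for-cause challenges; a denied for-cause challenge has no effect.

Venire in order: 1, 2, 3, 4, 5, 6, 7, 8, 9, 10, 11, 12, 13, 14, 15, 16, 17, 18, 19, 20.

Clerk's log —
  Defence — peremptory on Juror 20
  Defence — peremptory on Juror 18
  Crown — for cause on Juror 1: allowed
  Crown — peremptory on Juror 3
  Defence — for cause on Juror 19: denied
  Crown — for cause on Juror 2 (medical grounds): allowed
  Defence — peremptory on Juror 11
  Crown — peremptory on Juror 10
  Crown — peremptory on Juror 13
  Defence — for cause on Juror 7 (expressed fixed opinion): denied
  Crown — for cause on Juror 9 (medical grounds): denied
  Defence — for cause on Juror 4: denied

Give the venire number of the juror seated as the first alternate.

14

Removed: #1, #2, #3, #10, #11, #13, #18, #20. (#4, #7, #9, #19 stay — for-cause denied.)
Seating in order: seats 1–7 → #4, #5, #6, #7, #8, #9, #12; alternates → #14.
So alternate 1 is #14.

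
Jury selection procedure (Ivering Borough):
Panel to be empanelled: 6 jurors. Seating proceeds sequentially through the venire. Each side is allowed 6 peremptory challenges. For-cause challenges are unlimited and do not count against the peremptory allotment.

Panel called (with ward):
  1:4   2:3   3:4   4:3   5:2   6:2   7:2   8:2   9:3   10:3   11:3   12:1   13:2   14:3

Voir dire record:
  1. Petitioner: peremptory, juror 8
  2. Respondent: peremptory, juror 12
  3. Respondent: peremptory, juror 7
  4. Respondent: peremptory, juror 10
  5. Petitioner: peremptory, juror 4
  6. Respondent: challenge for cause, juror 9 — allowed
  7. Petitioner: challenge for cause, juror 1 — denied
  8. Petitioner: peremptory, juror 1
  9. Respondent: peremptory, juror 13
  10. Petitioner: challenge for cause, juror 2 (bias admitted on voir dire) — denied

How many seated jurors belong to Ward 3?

3

Removed: #1, #4, #7, #8, #9, #10, #12, #13.
Seated jurors 1–6: #2, #3, #5, #6, #11, #14.
Of those, in Ward 3: #2, #11, #14 → 3.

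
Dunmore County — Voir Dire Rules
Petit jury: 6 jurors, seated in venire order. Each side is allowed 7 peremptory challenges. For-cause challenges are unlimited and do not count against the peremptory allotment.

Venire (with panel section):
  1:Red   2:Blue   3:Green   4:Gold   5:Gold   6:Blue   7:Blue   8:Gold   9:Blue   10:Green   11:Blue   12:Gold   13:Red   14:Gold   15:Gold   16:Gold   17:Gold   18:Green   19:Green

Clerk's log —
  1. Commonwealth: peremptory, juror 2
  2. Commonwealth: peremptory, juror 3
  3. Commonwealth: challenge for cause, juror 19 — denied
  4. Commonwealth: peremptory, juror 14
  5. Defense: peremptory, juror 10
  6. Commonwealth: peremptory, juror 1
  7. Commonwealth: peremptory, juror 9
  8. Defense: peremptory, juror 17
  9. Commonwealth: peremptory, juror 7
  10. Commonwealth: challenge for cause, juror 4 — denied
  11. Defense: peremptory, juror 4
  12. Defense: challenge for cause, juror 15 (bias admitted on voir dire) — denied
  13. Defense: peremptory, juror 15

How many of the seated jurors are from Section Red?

Removed: #1, #2, #3, #4, #7, #9, #10, #14, #15, #17.
Seated jurors 1–6: #5, #6, #8, #11, #12, #13.
Of those, in Section Red: #13 → 1.

1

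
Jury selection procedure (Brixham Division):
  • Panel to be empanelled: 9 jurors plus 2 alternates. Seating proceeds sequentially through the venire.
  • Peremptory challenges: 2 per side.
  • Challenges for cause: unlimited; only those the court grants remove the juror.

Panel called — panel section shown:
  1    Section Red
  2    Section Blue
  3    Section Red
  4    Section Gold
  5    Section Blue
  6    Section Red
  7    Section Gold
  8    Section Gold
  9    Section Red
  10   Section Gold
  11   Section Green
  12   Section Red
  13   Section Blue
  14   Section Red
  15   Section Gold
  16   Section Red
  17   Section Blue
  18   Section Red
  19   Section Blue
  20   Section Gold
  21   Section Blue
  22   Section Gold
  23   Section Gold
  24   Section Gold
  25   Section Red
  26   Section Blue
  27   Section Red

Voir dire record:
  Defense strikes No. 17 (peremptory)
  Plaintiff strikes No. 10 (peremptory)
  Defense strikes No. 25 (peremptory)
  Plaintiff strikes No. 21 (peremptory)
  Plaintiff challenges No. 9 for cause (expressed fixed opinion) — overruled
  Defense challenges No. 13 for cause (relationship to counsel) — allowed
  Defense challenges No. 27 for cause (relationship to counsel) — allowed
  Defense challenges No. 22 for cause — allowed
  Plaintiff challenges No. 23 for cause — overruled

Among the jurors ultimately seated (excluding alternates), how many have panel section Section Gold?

3

Removed: #10, #13, #17, #21, #22, #25, #27.
Seated jurors 1–9: #1, #2, #3, #4, #5, #6, #7, #8, #9 (alternates #11, #12 not counted).
Of those, in Section Gold: #4, #7, #8 → 3.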